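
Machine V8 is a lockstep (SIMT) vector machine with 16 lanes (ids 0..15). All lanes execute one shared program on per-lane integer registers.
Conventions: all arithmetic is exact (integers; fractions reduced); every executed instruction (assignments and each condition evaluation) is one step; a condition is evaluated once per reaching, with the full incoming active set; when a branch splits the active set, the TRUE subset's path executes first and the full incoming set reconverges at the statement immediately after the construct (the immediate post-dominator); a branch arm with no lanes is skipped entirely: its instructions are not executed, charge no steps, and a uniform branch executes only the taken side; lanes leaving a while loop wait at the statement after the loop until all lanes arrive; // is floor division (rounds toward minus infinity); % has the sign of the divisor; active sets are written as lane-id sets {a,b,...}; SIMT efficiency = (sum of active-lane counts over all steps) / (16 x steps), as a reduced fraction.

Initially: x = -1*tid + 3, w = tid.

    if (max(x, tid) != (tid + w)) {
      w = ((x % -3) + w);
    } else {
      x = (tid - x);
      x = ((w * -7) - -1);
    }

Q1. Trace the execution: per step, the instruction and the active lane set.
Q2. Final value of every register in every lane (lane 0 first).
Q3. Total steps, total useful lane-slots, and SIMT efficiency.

step 0: eval (max(x, tid) != (tid + w)) {0,1,2,3,4,5,6,7,8,9,10,11,12,13,14,15}
step 1: w <- ((x % -3) + w)          {0,2,3,4,5,6,7,8,9,10,11,12,13,14,15}
step 2: x <- (tid - x)               {1}
step 3: x <- ((w * -7) - -1)         {1}

Answer: 4 steps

x: 3,-6,1,0,-1,-2,-3,-4,-5,-6,-7,-8,-9,-10,-11,-12
w: 0,1,0,3,3,3,6,6,6,9,9,9,12,12,12,15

steps = 4; useful = 33; efficiency = 33/64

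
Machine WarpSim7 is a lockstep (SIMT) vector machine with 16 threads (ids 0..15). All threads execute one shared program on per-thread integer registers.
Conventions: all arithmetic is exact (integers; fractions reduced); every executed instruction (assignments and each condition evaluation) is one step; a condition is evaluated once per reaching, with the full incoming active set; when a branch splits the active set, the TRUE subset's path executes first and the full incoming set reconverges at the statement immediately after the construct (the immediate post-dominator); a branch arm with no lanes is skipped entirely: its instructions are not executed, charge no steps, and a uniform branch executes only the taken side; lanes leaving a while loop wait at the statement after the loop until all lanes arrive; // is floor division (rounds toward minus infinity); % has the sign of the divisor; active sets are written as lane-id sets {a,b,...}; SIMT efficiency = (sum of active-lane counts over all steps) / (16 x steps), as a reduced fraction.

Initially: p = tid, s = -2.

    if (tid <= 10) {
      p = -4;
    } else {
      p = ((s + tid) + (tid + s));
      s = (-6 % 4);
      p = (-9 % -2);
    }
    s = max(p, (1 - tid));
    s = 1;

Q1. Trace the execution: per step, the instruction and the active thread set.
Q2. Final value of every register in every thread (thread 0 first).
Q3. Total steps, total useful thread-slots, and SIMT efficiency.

step 0: eval (tid <= 10)             {0,1,2,3,4,5,6,7,8,9,10,11,12,13,14,15}
step 1: p <- -4                      {0,1,2,3,4,5,6,7,8,9,10}
step 2: p <- ((s + tid) + (tid + s)) {11,12,13,14,15}
step 3: s <- (-6 % 4)                {11,12,13,14,15}
step 4: p <- (-9 % -2)               {11,12,13,14,15}
step 5: s <- max(p, (1 - tid))       {0,1,2,3,4,5,6,7,8,9,10,11,12,13,14,15}
step 6: s <- 1                       {0,1,2,3,4,5,6,7,8,9,10,11,12,13,14,15}

Answer: 7 steps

p: -4,-4,-4,-4,-4,-4,-4,-4,-4,-4,-4,-1,-1,-1,-1,-1
s: 1,1,1,1,1,1,1,1,1,1,1,1,1,1,1,1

steps = 7; useful = 74; efficiency = 74/112 = 37/56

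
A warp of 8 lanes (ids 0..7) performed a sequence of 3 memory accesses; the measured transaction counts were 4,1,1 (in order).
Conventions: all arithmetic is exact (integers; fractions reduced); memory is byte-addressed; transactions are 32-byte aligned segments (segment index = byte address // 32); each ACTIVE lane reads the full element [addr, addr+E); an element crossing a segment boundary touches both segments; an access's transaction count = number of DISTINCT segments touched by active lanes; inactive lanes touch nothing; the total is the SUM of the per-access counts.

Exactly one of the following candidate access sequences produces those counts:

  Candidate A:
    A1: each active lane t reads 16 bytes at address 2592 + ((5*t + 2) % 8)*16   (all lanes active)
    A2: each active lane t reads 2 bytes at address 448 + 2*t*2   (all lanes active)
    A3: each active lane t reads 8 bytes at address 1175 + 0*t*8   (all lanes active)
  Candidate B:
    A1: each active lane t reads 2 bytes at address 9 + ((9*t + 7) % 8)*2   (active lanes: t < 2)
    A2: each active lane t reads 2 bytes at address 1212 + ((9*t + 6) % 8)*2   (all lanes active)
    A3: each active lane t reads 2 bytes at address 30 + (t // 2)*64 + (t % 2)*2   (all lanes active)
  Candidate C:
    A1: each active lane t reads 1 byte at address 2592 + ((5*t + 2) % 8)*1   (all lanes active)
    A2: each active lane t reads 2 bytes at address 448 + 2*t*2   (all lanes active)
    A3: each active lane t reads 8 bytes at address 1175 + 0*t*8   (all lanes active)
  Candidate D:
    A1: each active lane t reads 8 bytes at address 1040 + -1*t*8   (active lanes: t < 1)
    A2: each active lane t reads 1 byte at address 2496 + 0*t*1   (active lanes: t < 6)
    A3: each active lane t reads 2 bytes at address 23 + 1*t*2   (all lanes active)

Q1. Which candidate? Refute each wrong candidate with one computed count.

B: A1 gives 1 transaction, not 4
C: A1 gives 1 transaction, not 4
D: A1 gives 1 transaction, not 4
A: all counts match (4,1,1)

Answer: A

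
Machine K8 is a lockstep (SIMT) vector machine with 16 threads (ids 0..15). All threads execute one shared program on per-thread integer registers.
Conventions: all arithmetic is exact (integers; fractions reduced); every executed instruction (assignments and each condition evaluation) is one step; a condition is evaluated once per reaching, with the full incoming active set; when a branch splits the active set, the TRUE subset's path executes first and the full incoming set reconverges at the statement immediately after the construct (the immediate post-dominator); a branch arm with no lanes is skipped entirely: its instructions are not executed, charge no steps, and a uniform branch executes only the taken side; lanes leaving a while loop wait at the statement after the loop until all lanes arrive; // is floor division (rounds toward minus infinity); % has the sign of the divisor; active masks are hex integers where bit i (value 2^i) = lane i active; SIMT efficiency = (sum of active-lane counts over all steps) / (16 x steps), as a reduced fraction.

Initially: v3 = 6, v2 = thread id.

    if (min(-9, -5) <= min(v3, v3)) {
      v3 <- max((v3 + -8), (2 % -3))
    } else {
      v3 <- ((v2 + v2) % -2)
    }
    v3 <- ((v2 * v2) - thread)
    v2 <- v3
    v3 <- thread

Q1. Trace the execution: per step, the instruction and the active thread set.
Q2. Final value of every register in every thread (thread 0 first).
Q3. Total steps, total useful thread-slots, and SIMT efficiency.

step 0: eval (min(-9, -5) <= min(v3, v3)) 0xffff
step 1: v3 <- max((v3 + -8), (2 % -3)) 0xffff
step 2: v3 <- ((v2 * v2) - thread)   0xffff
step 3: v2 <- v3                     0xffff
step 4: v3 <- thread                 0xffff

Answer: 5 steps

v3: 0,1,2,3,4,5,6,7,8,9,10,11,12,13,14,15
v2: 0,0,2,6,12,20,30,42,56,72,90,110,132,156,182,210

steps = 5; useful = 80; efficiency = 80/80 = 1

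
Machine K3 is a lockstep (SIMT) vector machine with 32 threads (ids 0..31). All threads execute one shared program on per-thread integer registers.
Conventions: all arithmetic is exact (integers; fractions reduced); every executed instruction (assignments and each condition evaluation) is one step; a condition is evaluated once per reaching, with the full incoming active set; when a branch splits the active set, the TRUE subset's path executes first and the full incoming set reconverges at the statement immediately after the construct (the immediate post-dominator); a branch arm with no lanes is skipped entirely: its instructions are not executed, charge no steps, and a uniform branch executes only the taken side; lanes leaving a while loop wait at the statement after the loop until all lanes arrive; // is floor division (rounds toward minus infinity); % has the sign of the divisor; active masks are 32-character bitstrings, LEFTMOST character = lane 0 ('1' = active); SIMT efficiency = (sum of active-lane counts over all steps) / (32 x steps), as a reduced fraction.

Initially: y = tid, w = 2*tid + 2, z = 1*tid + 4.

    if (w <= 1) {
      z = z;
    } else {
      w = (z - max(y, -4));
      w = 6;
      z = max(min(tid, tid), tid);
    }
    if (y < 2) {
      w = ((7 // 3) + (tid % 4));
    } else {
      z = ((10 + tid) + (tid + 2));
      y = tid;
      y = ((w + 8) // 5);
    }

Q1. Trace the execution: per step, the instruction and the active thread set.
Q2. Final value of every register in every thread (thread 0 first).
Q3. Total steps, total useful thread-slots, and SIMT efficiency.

step 0: eval (w <= 1)                11111111111111111111111111111111
step 1: w <- (z - max(y, -4))        11111111111111111111111111111111
step 2: w <- 6                       11111111111111111111111111111111
step 3: z <- max(min(tid, tid), tid) 11111111111111111111111111111111
step 4: eval (y < 2)                 11111111111111111111111111111111
step 5: w <- ((7 // 3) + (tid % 4))  11000000000000000000000000000000
step 6: z <- ((10 + tid) + (tid + 2)) 00111111111111111111111111111111
step 7: y <- tid                     00111111111111111111111111111111
step 8: y <- ((w + 8) // 5)          00111111111111111111111111111111

Answer: 9 steps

y: 0,1,2,2,2,2,2,2,2,2,2,2,2,2,2,2,2,2,2,2,2,2,2,2,2,2,2,2,2,2,2,2
w: 2,3,6,6,6,6,6,6,6,6,6,6,6,6,6,6,6,6,6,6,6,6,6,6,6,6,6,6,6,6,6,6
z: 0,1,16,18,20,22,24,26,28,30,32,34,36,38,40,42,44,46,48,50,52,54,56,58,60,62,64,66,68,70,72,74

steps = 9; useful = 252; efficiency = 252/288 = 7/8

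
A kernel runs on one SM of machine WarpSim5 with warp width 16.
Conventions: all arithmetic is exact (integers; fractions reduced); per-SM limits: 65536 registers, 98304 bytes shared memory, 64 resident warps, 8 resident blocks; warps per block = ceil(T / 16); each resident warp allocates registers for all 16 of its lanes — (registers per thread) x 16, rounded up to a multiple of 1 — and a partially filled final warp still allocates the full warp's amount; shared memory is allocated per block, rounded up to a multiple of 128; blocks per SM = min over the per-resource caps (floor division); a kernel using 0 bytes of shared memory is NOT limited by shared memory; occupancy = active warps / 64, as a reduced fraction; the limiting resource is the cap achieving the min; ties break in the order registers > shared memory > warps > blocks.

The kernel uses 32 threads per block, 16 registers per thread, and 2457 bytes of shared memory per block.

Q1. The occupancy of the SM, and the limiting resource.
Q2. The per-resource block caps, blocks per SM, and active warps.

Answer: occupancy 1/4, limited by blocks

registers: 128 blocks
shared memory: 38 blocks
warps: 32 blocks
blocks: 8 blocks

Answer: 8 blocks, 16 active warps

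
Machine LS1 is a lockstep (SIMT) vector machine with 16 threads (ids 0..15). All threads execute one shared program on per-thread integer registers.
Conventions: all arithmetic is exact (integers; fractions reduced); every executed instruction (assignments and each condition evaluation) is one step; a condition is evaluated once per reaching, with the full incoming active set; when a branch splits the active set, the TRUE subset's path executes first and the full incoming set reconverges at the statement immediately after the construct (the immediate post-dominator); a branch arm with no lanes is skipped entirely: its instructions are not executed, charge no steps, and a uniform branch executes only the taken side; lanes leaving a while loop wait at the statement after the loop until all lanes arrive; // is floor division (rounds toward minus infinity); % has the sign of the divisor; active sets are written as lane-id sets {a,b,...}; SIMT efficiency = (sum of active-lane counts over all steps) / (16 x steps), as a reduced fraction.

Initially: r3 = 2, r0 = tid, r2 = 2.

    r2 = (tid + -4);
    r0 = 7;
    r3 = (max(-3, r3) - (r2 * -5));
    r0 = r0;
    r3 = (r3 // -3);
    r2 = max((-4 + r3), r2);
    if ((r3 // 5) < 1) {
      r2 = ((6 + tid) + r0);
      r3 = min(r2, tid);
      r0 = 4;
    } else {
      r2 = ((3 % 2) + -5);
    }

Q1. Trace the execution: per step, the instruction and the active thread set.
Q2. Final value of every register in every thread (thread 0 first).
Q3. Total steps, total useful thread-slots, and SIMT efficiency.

step 0: r2 <- (tid + -4)             {0,1,2,3,4,5,6,7,8,9,10,11,12,13,14,15}
step 1: r0 <- 7                      {0,1,2,3,4,5,6,7,8,9,10,11,12,13,14,15}
step 2: r3 <- (max(-3, r3) - (r2 * -5)) {0,1,2,3,4,5,6,7,8,9,10,11,12,13,14,15}
step 3: r0 <- r0                     {0,1,2,3,4,5,6,7,8,9,10,11,12,13,14,15}
step 4: r3 <- (r3 // -3)             {0,1,2,3,4,5,6,7,8,9,10,11,12,13,14,15}
step 5: r2 <- max((-4 + r3), r2)     {0,1,2,3,4,5,6,7,8,9,10,11,12,13,14,15}
step 6: eval ((r3 // 5) < 1)         {0,1,2,3,4,5,6,7,8,9,10,11,12,13,14,15}
step 7: r2 <- ((6 + tid) + r0)       {1,2,3,4,5,6,7,8,9,10,11,12,13,14,15}
step 8: r3 <- min(r2, tid)           {1,2,3,4,5,6,7,8,9,10,11,12,13,14,15}
step 9: r0 <- 4                      {1,2,3,4,5,6,7,8,9,10,11,12,13,14,15}
step 10: r2 <- ((3 % 2) + -5)         {0}

Answer: 11 steps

r3: 6,1,2,3,4,5,6,7,8,9,10,11,12,13,14,15
r0: 7,4,4,4,4,4,4,4,4,4,4,4,4,4,4,4
r2: -4,14,15,16,17,18,19,20,21,22,23,24,25,26,27,28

steps = 11; useful = 158; efficiency = 158/176 = 79/88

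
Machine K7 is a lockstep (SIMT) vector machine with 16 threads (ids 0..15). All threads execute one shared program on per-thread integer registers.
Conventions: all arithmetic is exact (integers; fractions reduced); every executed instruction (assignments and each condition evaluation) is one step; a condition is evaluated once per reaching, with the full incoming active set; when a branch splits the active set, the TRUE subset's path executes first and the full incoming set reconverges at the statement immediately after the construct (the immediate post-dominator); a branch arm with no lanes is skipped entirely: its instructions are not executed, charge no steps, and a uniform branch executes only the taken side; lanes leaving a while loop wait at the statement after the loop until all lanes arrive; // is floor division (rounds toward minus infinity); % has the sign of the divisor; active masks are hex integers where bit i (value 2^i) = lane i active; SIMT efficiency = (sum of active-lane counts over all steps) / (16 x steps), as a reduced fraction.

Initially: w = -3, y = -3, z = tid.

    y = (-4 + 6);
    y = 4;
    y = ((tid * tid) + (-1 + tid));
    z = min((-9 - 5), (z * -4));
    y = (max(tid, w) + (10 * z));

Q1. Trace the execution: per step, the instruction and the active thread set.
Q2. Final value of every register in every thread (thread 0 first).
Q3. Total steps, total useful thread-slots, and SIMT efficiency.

step 0: y <- (-4 + 6)                0xffff
step 1: y <- 4                       0xffff
step 2: y <- ((tid * tid) + (-1 + tid)) 0xffff
step 3: z <- min((-9 - 5), (z * -4)) 0xffff
step 4: y <- (max(tid, w) + (10 * z)) 0xffff

Answer: 5 steps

w: -3,-3,-3,-3,-3,-3,-3,-3,-3,-3,-3,-3,-3,-3,-3,-3
y: -140,-139,-138,-137,-156,-195,-234,-273,-312,-351,-390,-429,-468,-507,-546,-585
z: -14,-14,-14,-14,-16,-20,-24,-28,-32,-36,-40,-44,-48,-52,-56,-60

steps = 5; useful = 80; efficiency = 80/80 = 1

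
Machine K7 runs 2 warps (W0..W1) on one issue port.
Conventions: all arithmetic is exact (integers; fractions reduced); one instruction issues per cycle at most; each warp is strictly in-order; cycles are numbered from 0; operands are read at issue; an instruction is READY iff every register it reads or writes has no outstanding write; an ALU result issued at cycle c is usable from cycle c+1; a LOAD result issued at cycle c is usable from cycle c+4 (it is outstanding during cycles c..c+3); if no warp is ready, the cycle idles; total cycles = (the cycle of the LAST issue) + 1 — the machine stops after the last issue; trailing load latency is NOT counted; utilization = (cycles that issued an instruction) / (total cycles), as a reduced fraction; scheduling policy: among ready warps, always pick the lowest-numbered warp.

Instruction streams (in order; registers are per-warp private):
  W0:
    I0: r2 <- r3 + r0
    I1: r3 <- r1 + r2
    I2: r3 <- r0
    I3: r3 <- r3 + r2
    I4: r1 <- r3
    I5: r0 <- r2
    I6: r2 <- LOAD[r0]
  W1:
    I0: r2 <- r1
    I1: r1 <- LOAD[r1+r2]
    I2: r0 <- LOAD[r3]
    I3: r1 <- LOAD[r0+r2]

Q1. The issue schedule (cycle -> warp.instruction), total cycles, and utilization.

cycle 0: W0.I0
cycle 1: W0.I1
cycle 2: W0.I2
cycle 3: W0.I3
cycle 4: W0.I4
cycle 5: W0.I5
cycle 6: W0.I6
cycle 7: W1.I0
cycle 8: W1.I1
cycle 9: W1.I2
cycle 10: idle
cycle 11: idle
cycle 12: idle
cycle 13: W1.I3

Answer: 14 cycles, utilization 11/14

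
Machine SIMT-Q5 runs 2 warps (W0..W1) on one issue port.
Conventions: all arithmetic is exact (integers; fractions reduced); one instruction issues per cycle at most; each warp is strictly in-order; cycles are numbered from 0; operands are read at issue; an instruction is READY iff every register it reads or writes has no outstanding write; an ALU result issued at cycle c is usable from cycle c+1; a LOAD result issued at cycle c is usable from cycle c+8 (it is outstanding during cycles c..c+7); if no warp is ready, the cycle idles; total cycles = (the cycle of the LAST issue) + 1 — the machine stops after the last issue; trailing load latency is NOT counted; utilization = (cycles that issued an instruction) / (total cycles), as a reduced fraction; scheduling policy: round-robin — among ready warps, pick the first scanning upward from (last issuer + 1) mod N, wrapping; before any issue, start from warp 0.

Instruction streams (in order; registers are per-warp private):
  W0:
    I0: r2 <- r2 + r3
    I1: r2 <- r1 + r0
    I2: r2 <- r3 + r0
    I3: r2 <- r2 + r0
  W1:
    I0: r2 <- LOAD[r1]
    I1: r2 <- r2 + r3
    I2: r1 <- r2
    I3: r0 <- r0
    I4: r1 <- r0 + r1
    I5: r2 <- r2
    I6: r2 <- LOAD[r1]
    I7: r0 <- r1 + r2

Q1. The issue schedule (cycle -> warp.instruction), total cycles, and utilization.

cycle 0: W0.I0
cycle 1: W1.I0
cycle 2: W0.I1
cycle 3: W0.I2
cycle 4: W0.I3
cycle 5: idle
cycle 6: idle
cycle 7: idle
cycle 8: idle
cycle 9: W1.I1
cycle 10: W1.I2
cycle 11: W1.I3
cycle 12: W1.I4
cycle 13: W1.I5
cycle 14: W1.I6
cycle 15: idle
cycle 16: idle
cycle 17: idle
cycle 18: idle
cycle 19: idle
cycle 20: idle
cycle 21: idle
cycle 22: W1.I7

Answer: 23 cycles, utilization 12/23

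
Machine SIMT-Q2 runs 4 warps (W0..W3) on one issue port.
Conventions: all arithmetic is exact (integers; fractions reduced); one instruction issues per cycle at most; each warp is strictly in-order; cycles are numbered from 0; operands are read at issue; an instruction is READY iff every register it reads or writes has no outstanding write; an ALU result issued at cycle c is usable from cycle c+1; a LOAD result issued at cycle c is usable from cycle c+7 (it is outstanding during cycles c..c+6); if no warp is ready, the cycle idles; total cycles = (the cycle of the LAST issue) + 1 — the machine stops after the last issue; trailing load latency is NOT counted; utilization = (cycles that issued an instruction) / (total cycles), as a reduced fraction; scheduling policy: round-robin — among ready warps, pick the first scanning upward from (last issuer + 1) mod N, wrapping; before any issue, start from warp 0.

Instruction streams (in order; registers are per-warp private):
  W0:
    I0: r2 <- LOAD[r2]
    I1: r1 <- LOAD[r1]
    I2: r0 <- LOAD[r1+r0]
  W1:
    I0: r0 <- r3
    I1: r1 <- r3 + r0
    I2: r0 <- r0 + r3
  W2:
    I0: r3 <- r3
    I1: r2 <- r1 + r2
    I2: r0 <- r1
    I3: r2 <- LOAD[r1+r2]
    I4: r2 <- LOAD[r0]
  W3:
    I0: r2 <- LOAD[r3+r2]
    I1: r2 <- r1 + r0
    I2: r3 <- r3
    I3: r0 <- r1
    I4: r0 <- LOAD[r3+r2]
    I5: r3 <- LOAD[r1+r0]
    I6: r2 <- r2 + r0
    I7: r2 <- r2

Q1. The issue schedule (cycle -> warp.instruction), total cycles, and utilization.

cycle 0: W0.I0
cycle 1: W1.I0
cycle 2: W2.I0
cycle 3: W3.I0
cycle 4: W0.I1
cycle 5: W1.I1
cycle 6: W2.I1
cycle 7: W1.I2
cycle 8: W2.I2
cycle 9: W2.I3
cycle 10: W3.I1
cycle 11: W0.I2
cycle 12: W3.I2
cycle 13: W3.I3
cycle 14: W3.I4
cycle 15: idle
cycle 16: W2.I4
cycle 17: idle
cycle 18: idle
cycle 19: idle
cycle 20: idle
cycle 21: W3.I5
cycle 22: W3.I6
cycle 23: W3.I7

Answer: 24 cycles, utilization 19/24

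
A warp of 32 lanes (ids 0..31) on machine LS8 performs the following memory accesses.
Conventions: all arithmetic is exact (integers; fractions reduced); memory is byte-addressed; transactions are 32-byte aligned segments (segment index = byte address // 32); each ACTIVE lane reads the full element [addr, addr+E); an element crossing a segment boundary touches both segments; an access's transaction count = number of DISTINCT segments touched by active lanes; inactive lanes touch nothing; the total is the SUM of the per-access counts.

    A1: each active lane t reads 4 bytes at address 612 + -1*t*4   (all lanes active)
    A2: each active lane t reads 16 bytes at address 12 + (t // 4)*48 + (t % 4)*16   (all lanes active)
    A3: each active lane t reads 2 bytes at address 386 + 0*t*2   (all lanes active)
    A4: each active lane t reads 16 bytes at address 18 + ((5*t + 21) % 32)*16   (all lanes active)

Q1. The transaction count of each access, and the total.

A1: 5 transactions
A2: 13 transactions
A3: 1 transaction
A4: 17 transactions

Answer: 5,13,1,17; total 36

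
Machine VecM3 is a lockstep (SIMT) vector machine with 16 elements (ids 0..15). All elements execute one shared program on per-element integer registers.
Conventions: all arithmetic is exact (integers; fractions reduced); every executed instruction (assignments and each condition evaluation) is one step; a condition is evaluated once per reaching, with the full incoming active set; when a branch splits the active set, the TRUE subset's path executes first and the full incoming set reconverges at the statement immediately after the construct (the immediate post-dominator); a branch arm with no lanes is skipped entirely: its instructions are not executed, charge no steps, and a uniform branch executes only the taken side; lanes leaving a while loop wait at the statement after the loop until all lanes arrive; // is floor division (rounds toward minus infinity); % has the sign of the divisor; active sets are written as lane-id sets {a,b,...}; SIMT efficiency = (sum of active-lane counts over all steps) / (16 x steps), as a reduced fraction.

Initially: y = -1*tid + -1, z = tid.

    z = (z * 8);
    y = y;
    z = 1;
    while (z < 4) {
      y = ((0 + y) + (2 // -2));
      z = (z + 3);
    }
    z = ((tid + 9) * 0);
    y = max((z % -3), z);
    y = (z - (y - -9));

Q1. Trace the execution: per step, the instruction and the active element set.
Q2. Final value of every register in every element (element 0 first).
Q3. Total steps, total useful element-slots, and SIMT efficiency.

step 0: z <- (z * 8)                 {0,1,2,3,4,5,6,7,8,9,10,11,12,13,14,15}
step 1: y <- y                       {0,1,2,3,4,5,6,7,8,9,10,11,12,13,14,15}
step 2: z <- 1                       {0,1,2,3,4,5,6,7,8,9,10,11,12,13,14,15}
step 3: eval (z < 4)                 {0,1,2,3,4,5,6,7,8,9,10,11,12,13,14,15}
step 4: y <- ((0 + y) + (2 // -2))   {0,1,2,3,4,5,6,7,8,9,10,11,12,13,14,15}
step 5: z <- (z + 3)                 {0,1,2,3,4,5,6,7,8,9,10,11,12,13,14,15}
step 6: eval (z < 4)                 {0,1,2,3,4,5,6,7,8,9,10,11,12,13,14,15}
step 7: z <- ((tid + 9) * 0)         {0,1,2,3,4,5,6,7,8,9,10,11,12,13,14,15}
step 8: y <- max((z % -3), z)        {0,1,2,3,4,5,6,7,8,9,10,11,12,13,14,15}
step 9: y <- (z - (y - -9))          {0,1,2,3,4,5,6,7,8,9,10,11,12,13,14,15}

Answer: 10 steps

y: -9,-9,-9,-9,-9,-9,-9,-9,-9,-9,-9,-9,-9,-9,-9,-9
z: 0,0,0,0,0,0,0,0,0,0,0,0,0,0,0,0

steps = 10; useful = 160; efficiency = 160/160 = 1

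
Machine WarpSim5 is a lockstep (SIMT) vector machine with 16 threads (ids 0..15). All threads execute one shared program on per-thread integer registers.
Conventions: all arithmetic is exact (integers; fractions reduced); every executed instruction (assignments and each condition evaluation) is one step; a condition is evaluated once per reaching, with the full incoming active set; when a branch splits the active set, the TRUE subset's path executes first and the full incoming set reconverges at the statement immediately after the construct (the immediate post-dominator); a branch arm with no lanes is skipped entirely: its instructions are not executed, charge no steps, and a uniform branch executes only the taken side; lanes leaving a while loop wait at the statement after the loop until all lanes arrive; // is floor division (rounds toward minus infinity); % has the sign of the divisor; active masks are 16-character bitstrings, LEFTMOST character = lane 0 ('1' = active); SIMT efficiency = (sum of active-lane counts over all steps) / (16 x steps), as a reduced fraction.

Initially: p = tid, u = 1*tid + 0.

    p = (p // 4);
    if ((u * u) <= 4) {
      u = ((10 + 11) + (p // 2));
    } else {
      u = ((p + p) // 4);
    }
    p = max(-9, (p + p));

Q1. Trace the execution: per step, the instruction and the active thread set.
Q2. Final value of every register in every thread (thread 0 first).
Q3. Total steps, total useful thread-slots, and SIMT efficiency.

step 0: p <- (p // 4)                1111111111111111
step 1: eval ((u * u) <= 4)          1111111111111111
step 2: u <- ((10 + 11) + (p // 2))  1110000000000000
step 3: u <- ((p + p) // 4)          0001111111111111
step 4: p <- max(-9, (p + p))        1111111111111111

Answer: 5 steps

p: 0,0,0,0,2,2,2,2,4,4,4,4,6,6,6,6
u: 21,21,21,0,0,0,0,0,1,1,1,1,1,1,1,1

steps = 5; useful = 64; efficiency = 64/80 = 4/5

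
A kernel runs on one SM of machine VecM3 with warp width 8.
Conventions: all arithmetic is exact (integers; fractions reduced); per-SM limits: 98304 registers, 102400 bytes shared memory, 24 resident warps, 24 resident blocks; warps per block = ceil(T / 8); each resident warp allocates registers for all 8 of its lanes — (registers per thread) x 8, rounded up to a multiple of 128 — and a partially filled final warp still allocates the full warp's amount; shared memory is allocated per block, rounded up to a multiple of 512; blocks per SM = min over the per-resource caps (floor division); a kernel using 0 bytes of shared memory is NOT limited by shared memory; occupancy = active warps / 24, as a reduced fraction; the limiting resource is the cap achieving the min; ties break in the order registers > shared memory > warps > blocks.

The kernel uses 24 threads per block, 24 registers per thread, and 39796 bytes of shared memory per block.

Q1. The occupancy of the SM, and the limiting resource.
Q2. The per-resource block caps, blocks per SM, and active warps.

Answer: occupancy 1/4, limited by shared memory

registers: 128 blocks
shared memory: 2 blocks
warps: 8 blocks
blocks: 24 blocks

Answer: 2 blocks, 6 active warps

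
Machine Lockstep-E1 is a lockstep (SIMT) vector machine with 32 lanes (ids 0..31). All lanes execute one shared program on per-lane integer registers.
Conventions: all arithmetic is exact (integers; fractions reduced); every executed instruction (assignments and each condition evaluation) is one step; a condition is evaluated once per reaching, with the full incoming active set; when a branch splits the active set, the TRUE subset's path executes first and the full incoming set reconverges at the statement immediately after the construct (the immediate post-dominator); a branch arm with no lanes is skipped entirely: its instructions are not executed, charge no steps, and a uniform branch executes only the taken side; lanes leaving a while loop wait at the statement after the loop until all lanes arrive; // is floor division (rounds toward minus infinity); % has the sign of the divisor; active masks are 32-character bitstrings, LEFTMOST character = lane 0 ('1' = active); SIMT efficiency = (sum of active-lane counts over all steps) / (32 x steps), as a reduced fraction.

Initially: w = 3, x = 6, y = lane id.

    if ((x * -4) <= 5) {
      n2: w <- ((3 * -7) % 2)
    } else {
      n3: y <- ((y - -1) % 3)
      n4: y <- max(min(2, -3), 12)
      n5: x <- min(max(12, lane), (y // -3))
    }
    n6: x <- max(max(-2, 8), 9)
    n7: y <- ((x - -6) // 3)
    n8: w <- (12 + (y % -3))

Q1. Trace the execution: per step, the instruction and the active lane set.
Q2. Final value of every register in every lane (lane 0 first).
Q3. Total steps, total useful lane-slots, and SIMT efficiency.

step 0: eval ((x * -4) <= 5)         11111111111111111111111111111111
step 1: w <- ((3 * -7) % 2)          11111111111111111111111111111111
step 2: x <- max(max(-2, 8), 9)      11111111111111111111111111111111
step 3: y <- ((x - -6) // 3)         11111111111111111111111111111111
step 4: w <- (12 + (y % -3))         11111111111111111111111111111111

Answer: 5 steps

w: 11,11,11,11,11,11,11,11,11,11,11,11,11,11,11,11,11,11,11,11,11,11,11,11,11,11,11,11,11,11,11,11
x: 9,9,9,9,9,9,9,9,9,9,9,9,9,9,9,9,9,9,9,9,9,9,9,9,9,9,9,9,9,9,9,9
y: 5,5,5,5,5,5,5,5,5,5,5,5,5,5,5,5,5,5,5,5,5,5,5,5,5,5,5,5,5,5,5,5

steps = 5; useful = 160; efficiency = 160/160 = 1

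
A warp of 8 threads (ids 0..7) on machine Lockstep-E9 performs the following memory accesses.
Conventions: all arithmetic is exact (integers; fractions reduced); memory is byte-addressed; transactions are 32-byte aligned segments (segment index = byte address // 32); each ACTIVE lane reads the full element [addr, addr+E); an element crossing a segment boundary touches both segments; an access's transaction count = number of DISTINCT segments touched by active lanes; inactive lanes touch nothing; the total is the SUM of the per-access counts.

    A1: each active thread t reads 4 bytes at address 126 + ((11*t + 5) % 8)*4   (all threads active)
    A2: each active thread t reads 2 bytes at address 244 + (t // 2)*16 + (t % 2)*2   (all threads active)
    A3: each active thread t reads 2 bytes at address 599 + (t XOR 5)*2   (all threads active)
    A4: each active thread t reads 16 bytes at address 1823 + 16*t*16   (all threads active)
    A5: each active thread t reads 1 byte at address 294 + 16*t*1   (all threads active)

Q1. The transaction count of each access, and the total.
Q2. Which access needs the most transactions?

A1: 2 transactions
A2: 3 transactions
A3: 2 transactions
A4: 16 transactions
A5: 4 transactions

Answer: 2,3,2,16,4; total 27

Answer: A4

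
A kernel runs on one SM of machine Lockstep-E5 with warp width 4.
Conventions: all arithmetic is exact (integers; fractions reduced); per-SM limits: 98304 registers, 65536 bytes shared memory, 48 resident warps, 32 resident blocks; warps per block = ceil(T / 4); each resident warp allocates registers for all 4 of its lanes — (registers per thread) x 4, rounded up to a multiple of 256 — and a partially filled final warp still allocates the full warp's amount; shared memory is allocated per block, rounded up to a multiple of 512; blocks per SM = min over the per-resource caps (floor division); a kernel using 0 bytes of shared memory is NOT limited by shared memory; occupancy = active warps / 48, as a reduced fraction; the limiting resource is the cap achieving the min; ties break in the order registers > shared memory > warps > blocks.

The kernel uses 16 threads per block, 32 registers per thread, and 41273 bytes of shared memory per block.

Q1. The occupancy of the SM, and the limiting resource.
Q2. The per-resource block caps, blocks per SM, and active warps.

Answer: occupancy 1/12, limited by shared memory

registers: 96 blocks
shared memory: 1 block
warps: 12 blocks
blocks: 32 blocks

Answer: 1 block, 4 active warps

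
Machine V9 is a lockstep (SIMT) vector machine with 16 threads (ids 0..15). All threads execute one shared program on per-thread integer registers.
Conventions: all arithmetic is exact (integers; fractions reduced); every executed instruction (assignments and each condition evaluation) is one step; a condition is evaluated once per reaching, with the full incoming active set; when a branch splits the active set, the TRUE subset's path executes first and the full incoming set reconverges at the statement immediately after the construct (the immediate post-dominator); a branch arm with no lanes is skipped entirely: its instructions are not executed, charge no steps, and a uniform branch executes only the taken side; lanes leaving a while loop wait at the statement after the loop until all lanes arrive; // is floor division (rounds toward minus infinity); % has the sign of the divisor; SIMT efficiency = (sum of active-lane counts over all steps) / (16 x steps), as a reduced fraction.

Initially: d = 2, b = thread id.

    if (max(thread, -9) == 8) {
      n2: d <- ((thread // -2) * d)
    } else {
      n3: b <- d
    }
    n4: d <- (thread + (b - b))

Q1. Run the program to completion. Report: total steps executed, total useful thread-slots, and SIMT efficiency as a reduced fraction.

Answer: 4 steps, 48 useful, 3/4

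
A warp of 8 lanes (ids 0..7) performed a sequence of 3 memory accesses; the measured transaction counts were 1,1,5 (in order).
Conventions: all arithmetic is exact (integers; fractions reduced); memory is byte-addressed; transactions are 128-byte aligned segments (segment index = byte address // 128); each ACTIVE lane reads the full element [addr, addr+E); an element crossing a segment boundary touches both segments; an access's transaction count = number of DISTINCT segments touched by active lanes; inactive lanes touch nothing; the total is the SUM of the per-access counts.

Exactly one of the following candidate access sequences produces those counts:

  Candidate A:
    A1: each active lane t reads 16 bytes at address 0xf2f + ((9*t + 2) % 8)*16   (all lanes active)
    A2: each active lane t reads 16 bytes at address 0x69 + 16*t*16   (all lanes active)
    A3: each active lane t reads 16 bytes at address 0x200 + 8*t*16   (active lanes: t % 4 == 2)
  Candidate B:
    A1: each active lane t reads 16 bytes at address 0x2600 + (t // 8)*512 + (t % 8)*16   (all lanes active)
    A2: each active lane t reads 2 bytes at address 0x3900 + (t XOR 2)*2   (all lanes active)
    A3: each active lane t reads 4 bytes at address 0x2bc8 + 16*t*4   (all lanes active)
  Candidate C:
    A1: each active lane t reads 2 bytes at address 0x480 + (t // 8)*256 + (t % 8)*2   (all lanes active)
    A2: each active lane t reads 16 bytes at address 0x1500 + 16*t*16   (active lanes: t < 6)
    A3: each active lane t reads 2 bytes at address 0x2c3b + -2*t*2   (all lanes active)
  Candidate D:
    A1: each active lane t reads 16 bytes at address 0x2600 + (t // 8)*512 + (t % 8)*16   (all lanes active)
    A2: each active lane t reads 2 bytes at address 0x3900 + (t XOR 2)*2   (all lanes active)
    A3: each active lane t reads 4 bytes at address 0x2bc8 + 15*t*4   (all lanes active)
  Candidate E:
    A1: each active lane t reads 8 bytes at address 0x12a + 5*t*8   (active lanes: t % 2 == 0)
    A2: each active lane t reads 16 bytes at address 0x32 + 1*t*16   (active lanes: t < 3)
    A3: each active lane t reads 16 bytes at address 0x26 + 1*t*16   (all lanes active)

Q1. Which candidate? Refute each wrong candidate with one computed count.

A: A1 gives 2 transactions, not 1
C: A2 gives 6 transactions, not 1
D: A3 gives 4 transactions, not 5
E: A1 gives 3 transactions, not 1
B: all counts match (1,1,5)

Answer: B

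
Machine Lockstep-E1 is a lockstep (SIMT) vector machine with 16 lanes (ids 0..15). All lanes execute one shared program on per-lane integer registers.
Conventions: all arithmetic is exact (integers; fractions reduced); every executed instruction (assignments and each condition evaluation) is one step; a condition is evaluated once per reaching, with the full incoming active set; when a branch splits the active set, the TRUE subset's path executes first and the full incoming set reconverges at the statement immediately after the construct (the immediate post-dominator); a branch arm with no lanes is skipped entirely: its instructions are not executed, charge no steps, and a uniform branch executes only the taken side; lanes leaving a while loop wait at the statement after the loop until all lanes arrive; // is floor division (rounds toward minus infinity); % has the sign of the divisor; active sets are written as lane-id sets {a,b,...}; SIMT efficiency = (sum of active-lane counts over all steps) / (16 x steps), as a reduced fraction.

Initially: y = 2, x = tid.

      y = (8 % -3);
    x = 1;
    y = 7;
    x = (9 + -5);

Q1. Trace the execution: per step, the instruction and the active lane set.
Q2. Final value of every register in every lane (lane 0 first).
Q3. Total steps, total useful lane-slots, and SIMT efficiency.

step 0: y <- (8 % -3)                {0,1,2,3,4,5,6,7,8,9,10,11,12,13,14,15}
step 1: x <- 1                       {0,1,2,3,4,5,6,7,8,9,10,11,12,13,14,15}
step 2: y <- 7                       {0,1,2,3,4,5,6,7,8,9,10,11,12,13,14,15}
step 3: x <- (9 + -5)                {0,1,2,3,4,5,6,7,8,9,10,11,12,13,14,15}

Answer: 4 steps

y: 7,7,7,7,7,7,7,7,7,7,7,7,7,7,7,7
x: 4,4,4,4,4,4,4,4,4,4,4,4,4,4,4,4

steps = 4; useful = 64; efficiency = 64/64 = 1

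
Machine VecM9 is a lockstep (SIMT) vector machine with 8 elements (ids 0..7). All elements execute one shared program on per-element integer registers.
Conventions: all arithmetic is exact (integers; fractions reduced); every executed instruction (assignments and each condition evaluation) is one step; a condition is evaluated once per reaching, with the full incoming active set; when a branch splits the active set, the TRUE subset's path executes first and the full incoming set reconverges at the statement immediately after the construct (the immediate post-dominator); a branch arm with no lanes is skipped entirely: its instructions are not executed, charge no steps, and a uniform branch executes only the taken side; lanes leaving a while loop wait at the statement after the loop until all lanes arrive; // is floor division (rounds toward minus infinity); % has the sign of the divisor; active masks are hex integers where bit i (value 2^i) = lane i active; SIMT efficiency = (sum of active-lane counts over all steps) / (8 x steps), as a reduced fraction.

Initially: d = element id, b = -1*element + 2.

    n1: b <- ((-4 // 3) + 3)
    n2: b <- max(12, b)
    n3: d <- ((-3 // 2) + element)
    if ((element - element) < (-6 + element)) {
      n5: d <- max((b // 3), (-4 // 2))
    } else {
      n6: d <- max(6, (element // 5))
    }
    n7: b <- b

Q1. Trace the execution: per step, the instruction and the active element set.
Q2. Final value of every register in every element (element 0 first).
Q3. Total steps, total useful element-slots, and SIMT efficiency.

step 0: b <- ((-4 // 3) + 3)         0xff
step 1: b <- max(12, b)              0xff
step 2: d <- ((-3 // 2) + element)   0xff
step 3: eval ((element - element) < (-6 + element)) 0xff
step 4: d <- max((b // 3), (-4 // 2)) 0x80
step 5: d <- max(6, (element // 5))  0x7f
step 6: b <- b                       0xff

Answer: 7 steps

d: 6,6,6,6,6,6,6,4
b: 12,12,12,12,12,12,12,12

steps = 7; useful = 48; efficiency = 48/56 = 6/7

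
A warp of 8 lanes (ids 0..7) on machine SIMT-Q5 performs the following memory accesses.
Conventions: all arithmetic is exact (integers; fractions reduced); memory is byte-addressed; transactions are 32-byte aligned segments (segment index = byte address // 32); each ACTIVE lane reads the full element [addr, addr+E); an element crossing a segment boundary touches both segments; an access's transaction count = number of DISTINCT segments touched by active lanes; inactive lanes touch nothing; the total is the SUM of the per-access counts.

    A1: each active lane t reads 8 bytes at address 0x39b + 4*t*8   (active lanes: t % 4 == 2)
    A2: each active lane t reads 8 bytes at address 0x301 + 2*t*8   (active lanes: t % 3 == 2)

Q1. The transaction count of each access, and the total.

A1: 4 transactions
A2: 2 transactions

Answer: 4,2; total 6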